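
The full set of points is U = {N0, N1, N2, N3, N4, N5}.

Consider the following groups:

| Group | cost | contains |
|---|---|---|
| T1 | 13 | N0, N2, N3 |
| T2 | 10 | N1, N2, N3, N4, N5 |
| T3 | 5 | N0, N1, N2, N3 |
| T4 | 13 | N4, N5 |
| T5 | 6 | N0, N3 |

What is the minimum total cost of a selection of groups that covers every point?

T2, T3 together cover every point (T2 ∪ T3 = {N0, N1, N2, N3, N4, N5}); total cost 10 + 5 = 15.
No covering selection has total cost below 15.

15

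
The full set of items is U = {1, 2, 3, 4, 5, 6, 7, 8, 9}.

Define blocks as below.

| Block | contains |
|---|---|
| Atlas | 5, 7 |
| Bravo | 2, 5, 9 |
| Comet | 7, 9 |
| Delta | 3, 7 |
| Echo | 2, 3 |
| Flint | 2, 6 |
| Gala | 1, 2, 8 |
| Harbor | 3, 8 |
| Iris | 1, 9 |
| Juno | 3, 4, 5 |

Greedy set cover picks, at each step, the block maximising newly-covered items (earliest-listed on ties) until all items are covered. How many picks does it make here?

5

Greedy: pick Bravo (covers 3 new) → pick Delta (covers 2 new) → pick Gala (covers 2 new) → pick Flint (covers 1 new) → pick Juno (covers 1 new). Total picks: 5.
(The true minimum cover uses only 4 blocks, so greedy is not optimal here.)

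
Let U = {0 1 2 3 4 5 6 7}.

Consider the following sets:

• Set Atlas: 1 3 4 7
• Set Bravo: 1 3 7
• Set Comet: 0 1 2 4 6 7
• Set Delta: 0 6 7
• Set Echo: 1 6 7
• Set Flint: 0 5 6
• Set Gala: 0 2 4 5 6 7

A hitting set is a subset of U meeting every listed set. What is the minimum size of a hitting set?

2

H = {0, 1} meets every set (each contains at least one member of H), and |H| = 2.
The sets Atlas, Flint are pairwise disjoint, so any hitting set needs a separate item for each — at least 2. Hence 2 is optimal.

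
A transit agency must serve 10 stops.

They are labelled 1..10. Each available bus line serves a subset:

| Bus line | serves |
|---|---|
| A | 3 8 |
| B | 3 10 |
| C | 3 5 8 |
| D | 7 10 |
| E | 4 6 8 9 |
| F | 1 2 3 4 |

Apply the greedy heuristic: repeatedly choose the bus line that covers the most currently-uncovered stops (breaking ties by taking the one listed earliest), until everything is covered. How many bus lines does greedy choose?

4

Greedy: pick E (covers 4 new) → pick F (covers 3 new) → pick D (covers 2 new) → pick C (covers 1 new). Total picks: 4.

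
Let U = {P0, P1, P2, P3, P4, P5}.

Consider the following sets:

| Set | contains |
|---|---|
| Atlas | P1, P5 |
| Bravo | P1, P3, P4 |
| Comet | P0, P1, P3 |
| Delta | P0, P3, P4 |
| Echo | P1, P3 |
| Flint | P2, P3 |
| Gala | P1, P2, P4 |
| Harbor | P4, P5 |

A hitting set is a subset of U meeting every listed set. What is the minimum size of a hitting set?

3

H = {P2, P3, P5} meets every set (each contains at least one member of H), and |H| = 3.
No choice of 2 items meets every set, so 3 is the minimum.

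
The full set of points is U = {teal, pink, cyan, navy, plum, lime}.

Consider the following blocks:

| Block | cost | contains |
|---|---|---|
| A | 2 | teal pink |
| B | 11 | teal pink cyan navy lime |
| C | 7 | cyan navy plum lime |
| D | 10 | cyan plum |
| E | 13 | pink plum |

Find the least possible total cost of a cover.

9

A, C together cover every point (A ∪ C = {teal, pink, cyan, navy, plum, lime}); total cost 2 + 7 = 9.
No covering selection has total cost below 9.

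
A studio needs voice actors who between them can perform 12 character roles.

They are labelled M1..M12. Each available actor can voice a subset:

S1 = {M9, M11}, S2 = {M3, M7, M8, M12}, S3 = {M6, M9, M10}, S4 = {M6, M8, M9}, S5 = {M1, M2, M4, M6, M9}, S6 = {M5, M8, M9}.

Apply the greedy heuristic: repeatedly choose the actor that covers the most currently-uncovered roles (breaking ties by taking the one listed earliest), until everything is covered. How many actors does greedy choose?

5

Greedy: pick S5 (covers 5 new) → pick S2 (covers 4 new) → pick S1 (covers 1 new) → pick S3 (covers 1 new) → pick S6 (covers 1 new). Total picks: 5.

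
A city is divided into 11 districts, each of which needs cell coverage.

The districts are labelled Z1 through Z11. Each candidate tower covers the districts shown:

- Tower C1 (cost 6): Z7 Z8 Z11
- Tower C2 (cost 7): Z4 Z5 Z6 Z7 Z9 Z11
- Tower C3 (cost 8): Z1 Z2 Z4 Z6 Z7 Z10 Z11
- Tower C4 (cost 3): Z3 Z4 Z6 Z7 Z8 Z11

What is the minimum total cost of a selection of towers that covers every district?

C2, C3, C4 together cover every district (C2 ∪ C3 ∪ C4 = {Z1, Z2, Z3, Z4, Z5, Z6, Z7, Z8, Z9, Z10, Z11}); total cost 7 + 8 + 3 = 18.
No covering selection has total cost below 18.

18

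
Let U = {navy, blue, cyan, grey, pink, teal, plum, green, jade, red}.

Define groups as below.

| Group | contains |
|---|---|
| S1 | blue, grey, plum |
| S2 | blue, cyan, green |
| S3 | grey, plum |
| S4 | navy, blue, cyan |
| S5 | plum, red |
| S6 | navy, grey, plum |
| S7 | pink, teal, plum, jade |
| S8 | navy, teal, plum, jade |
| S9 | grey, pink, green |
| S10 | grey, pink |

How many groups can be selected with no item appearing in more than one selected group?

3

S2, S8, S10 are pairwise disjoint (S2={blue,cyan,green}; S8={navy,teal,plum,jade}; S10={grey,pink}).
Every remaining group overlaps one of these, and no 4 of the listed groups are pairwise disjoint, so 3 is the maximum.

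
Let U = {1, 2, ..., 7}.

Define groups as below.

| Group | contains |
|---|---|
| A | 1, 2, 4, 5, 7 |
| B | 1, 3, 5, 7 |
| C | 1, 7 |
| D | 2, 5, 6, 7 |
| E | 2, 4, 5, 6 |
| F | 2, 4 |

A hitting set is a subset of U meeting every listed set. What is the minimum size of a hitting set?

H = {4, 7} meets every group (each contains at least one member of H), and |H| = 2.
The groups C, E are pairwise disjoint, so any hitting set needs a separate element for each — at least 2. Hence 2 is optimal.

2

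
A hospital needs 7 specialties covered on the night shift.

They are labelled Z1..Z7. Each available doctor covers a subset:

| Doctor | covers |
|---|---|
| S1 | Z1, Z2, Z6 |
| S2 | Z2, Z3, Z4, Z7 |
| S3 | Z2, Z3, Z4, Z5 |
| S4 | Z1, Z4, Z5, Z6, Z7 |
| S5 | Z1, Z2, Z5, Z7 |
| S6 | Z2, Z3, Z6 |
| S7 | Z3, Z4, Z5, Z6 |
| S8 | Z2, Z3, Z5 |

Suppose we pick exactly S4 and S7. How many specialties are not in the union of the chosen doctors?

1

Union of S4, S7 = {Z1, Z3, Z4, Z5, Z6, Z7}.
Not covered: Z2 — 1 specialty.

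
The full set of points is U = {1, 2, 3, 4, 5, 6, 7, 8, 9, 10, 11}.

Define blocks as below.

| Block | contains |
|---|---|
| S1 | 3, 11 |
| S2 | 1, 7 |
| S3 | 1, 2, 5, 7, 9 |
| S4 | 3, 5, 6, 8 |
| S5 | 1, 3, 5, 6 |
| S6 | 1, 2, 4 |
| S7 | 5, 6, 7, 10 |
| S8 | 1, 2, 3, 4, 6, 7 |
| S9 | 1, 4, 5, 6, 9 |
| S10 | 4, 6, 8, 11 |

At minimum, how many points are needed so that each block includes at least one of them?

H = {1, 5, 11} meets every block (each contains at least one member of H), and |H| = 3.
The blocks S1, S6, S7 are pairwise disjoint, so any hitting set needs a separate point for each — at least 3. Hence 3 is optimal.

3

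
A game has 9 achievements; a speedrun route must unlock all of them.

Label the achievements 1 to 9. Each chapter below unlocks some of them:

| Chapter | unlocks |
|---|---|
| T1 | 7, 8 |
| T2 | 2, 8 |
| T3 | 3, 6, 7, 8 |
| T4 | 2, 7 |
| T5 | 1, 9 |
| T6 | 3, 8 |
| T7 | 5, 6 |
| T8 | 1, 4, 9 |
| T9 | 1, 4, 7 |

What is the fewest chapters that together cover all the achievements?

4

T3 and T4 and T7 and T8 together: T3 ∪ T4 ∪ T7 ∪ T8 = {1, 2, 3, 4, 5, 6, 7, 8, 9} — every achievement is covered.
Only T7 contains 5, so T7 is forced; the remaining 7 achievements need at least 3 more chapters (each remaining chapter adds at most 3) — so at least 4 chapters are needed, and 4 is optimal.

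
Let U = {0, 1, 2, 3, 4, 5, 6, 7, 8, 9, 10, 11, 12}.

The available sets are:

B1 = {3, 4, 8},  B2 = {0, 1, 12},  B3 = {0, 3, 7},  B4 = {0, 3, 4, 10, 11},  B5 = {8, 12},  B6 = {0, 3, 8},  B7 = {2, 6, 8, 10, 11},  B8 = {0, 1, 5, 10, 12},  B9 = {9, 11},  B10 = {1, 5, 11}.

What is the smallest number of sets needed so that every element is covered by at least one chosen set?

B3, B4, B7, B8, and B9 cover everything between them: the union {0, 1, 2, 3, 4, 5, 6, 7, 8, 9, 10, 11, 12} is all of U.
No 4 of the 10 sets cover everything (all 210 combinations miss at least one element), so 5 is optimal.

5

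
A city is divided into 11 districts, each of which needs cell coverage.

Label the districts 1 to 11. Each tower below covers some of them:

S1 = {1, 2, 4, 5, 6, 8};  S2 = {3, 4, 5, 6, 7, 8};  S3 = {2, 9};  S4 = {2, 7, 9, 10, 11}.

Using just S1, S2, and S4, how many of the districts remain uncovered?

Union of S1, S2, S4 = {1, 2, 3, 4, 5, 6, 7, 8, 9, 10, 11} — that's every district, so 0 are uncovered.

0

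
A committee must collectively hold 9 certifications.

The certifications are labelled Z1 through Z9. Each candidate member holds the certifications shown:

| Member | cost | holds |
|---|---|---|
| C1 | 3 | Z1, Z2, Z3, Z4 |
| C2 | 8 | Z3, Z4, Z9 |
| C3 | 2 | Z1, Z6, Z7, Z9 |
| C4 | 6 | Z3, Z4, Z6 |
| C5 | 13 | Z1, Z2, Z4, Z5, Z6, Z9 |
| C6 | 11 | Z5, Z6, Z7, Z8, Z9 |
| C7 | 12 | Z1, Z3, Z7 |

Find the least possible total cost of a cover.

C1, C6 together cover every certification (C1 ∪ C6 = {Z1, Z2, Z3, Z4, Z5, Z6, Z7, Z8, Z9}); total cost 3 + 11 = 14.
The greedy pick C3, C1, C6 costs 16; no covering selection beats 14.

14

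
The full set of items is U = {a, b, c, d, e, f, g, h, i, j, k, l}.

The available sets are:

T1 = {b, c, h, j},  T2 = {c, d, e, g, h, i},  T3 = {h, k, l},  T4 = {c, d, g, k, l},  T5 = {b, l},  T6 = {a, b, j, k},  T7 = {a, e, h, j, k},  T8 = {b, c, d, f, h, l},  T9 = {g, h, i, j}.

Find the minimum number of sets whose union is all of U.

3

Take {T7, T8, T9}. Their union is {a, b, c, d, e, f, g, h, i, j, k, l}, which is all 12 items.
Only T8 contains f, so T8 is forced; the remaining 6 items need at least 2 more sets (each remaining set adds at most 4) — so at least 3 sets are needed, and 3 is optimal.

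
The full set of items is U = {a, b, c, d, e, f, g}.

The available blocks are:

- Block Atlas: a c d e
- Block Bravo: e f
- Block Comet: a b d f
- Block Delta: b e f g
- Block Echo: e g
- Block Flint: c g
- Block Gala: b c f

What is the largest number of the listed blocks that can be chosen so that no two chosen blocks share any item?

Comet, Flint are pairwise disjoint (Comet={a,b,d,f}; Flint={c,g}).
Every remaining block overlaps one of these, and no 3 of the listed blocks are pairwise disjoint, so 2 is the maximum.

2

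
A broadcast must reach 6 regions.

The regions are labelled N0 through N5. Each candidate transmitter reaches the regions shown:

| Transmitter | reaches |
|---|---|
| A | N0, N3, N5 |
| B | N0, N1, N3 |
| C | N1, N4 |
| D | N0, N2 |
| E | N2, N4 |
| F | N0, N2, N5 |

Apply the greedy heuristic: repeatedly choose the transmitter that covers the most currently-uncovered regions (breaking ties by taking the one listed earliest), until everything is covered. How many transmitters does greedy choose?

Greedy: pick A (covers 3 new) → pick C (covers 2 new) → pick D (covers 1 new). Total picks: 3.

3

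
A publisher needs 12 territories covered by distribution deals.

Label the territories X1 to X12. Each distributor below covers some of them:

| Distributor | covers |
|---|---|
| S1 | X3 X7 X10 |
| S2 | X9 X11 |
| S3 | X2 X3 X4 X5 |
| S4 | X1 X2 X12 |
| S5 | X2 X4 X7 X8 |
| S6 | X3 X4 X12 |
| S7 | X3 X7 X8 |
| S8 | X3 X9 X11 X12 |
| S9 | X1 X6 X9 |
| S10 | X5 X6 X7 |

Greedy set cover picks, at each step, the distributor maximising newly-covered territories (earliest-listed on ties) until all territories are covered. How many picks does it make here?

Greedy: pick S3 (covers 4 new) → pick S8 (covers 3 new) → pick S1 (covers 2 new) → pick S9 (covers 2 new) → pick S5 (covers 1 new). Total picks: 5.

5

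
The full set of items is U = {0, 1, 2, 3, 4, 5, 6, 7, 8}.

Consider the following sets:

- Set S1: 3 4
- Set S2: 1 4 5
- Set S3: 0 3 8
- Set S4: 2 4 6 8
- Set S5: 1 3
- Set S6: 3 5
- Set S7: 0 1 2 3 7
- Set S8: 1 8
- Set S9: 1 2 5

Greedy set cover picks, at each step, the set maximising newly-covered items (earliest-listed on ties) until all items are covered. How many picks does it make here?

Greedy: pick S7 (covers 5 new) → pick S4 (covers 3 new) → pick S2 (covers 1 new). Total picks: 3.

3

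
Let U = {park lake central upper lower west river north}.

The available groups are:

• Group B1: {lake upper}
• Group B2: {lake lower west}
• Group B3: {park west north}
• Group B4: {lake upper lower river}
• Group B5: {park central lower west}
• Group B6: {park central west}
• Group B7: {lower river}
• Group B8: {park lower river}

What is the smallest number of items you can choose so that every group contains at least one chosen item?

Take H = {park, upper, lower}. Each listed group contains at least one of these, so H is a hitting set of size 3.
The groups B1, B6, B7 are pairwise disjoint, so any hitting set needs a separate item for each — at least 3. Hence 3 is optimal.

3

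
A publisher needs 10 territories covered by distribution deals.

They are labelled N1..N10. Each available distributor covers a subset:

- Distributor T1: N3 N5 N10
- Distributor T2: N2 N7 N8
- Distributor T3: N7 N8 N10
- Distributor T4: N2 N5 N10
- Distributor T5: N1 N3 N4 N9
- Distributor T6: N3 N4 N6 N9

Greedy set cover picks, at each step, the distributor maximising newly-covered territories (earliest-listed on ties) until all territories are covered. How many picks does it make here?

Greedy: pick T5 (covers 4 new) → pick T2 (covers 3 new) → pick T1 (covers 2 new) → pick T6 (covers 1 new). Total picks: 4.

4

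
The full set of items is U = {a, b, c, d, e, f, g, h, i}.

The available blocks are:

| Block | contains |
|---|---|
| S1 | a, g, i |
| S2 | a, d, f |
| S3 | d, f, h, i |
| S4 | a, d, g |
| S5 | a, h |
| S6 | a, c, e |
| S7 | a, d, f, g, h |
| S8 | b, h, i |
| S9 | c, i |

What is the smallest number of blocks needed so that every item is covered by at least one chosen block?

Take {S6, S7, S8}. Their union is {a, b, c, d, e, f, g, h, i}, which is all 9 items.
Only S8 contains b, so S8 is forced; the remaining 6 items need at least 2 more blocks (each remaining block adds at most 4) — so at least 3 blocks are needed, and 3 is optimal.

3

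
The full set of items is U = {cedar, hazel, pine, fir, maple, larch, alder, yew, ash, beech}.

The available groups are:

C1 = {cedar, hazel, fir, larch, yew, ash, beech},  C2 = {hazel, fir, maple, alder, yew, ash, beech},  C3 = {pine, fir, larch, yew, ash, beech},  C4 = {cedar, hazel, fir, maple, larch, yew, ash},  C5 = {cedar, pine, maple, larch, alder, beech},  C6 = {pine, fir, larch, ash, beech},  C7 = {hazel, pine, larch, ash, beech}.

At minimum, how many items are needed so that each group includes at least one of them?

The 2 items {pine, fir} hit every group.
No single item lies in every group, so at least 2 are needed and 2 is optimal.

2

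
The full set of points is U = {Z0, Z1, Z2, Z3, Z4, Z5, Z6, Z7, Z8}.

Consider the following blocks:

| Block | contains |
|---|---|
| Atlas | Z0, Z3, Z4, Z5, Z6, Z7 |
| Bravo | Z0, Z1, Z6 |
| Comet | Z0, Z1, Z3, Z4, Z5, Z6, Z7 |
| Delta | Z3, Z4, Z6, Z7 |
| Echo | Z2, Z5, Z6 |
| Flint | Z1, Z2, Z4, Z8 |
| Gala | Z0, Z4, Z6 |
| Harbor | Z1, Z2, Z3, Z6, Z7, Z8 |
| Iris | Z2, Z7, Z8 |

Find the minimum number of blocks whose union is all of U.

Take {Comet, Flint}. Their union is {Z0, Z1, Z2, Z3, Z4, Z5, Z6, Z7, Z8}, which is all 9 points.
No single block has all 9 points (the largest, Comet, has 7), so 2 is optimal.

2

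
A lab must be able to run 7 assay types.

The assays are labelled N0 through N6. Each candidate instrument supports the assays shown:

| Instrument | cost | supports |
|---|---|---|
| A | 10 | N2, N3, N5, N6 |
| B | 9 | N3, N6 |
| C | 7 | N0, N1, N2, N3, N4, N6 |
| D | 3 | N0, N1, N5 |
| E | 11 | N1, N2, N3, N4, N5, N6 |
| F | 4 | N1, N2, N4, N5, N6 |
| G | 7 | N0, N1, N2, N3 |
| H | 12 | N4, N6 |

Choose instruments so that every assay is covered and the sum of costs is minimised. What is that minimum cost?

C, D together cover every assay (C ∪ D = {N0, N1, N2, N3, N4, N5, N6}); total cost 7 + 3 = 10.
The greedy pick F, D, C costs 14; no covering selection beats 10.

10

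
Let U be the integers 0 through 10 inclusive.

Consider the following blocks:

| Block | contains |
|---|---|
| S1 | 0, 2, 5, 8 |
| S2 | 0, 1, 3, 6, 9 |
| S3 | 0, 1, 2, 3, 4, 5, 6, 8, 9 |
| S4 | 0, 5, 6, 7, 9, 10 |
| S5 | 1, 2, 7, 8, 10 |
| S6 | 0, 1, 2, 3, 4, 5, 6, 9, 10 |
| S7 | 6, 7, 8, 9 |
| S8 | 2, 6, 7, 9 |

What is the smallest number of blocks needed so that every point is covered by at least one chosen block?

S3 and S4 together: S3 ∪ S4 = {0, 1, 2, 3, 4, 5, 6, 7, 8, 9, 10} — every point is covered.
No single block has all 11 points (the largest, S3, has 9), so 2 is optimal.

2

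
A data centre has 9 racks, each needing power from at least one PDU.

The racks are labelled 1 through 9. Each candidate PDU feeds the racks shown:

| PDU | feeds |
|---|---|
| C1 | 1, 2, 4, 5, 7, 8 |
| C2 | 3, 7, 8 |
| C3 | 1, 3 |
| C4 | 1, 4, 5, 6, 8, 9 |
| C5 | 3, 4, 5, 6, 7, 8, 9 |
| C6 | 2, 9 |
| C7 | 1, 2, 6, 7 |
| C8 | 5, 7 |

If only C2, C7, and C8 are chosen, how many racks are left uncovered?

Union of C2, C7, C8 = {1, 2, 3, 5, 6, 7, 8}.
Not covered: 4, 9 — 2 racks.

2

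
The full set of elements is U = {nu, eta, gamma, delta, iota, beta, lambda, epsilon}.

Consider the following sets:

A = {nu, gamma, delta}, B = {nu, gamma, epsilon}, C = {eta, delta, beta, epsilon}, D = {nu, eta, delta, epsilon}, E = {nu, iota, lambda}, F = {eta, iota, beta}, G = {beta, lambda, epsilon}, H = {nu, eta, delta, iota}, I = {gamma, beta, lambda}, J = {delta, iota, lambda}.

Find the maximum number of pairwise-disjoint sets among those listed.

C, E are pairwise disjoint (C={eta,delta,beta,epsilon}; E={nu,iota,lambda}).
Every remaining set overlaps one of these, and no 3 of the listed sets are pairwise disjoint, so 2 is the maximum.

2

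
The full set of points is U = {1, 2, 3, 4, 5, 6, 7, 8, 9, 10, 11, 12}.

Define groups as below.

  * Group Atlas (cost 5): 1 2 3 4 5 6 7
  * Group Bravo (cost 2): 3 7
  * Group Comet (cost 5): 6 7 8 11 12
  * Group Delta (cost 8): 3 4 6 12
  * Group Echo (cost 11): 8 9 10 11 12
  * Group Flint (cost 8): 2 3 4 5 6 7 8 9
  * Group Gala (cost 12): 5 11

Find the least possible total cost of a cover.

16

Atlas, Echo together cover every point (Atlas ∪ Echo = {1, 2, 3, 4, 5, 6, 7, 8, 9, 10, 11, 12}); total cost 5 + 11 = 16.
The greedy pick Atlas, Comet, Echo costs 21; no covering selection beats 16.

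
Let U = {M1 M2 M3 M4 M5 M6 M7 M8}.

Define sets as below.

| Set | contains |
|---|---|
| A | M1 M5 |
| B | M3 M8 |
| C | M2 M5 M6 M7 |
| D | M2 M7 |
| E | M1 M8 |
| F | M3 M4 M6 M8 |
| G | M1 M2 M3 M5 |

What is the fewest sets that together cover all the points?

C, E, and F cover everything between them: the union {M1, M2, M3, M4, M5, M6, M7, M8} is all of U.
Only F contains M4, so F is forced; the remaining 4 points need at least 2 more sets (each remaining set adds at most 3) — so at least 3 sets are needed, and 3 is optimal.

3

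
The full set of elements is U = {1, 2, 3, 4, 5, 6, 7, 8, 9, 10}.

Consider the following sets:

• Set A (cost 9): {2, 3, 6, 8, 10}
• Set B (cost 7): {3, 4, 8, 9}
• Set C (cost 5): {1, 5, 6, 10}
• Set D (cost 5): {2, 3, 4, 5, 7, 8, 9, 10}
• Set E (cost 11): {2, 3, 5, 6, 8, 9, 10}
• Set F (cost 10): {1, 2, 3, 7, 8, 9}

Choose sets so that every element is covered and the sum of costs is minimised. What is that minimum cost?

C, D together cover every element (C ∪ D = {1, 2, 3, 4, 5, 6, 7, 8, 9, 10}); total cost 5 + 5 = 10.
No covering selection has total cost below 10.

10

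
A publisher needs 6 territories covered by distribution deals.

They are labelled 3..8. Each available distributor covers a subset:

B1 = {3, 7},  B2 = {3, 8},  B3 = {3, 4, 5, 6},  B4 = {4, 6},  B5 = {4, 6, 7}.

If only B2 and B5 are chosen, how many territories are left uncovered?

Union of B2, B5 = {3, 4, 6, 7, 8}.
Not covered: 5 — 1 territory.

1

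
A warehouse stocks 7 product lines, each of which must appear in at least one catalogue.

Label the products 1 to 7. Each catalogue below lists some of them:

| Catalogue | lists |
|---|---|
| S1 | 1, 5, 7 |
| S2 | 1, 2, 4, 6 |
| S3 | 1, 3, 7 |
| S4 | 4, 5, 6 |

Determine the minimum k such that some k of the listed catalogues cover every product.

3

S2 and S3 and S4 together: S2 ∪ S3 ∪ S4 = {1, 2, 3, 4, 5, 6, 7} — every product is covered.
Only S2 contains 2, so S2 is forced; the remaining 3 products need at least 2 more catalogues (each remaining catalogue adds at most 2) — so at least 3 catalogues are needed, and 3 is optimal.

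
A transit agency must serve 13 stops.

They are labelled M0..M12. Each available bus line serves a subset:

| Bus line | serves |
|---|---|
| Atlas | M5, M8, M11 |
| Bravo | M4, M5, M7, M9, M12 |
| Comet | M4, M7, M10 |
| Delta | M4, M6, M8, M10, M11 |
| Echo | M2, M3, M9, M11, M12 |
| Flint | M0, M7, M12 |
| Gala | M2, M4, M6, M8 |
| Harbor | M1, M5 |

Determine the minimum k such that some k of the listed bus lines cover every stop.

4

Take {Delta, Echo, Flint, Harbor}. Their union is {M0, M1, M2, M3, M4, M5, M6, M7, M8, M9, M10, M11, M12}, which is all 13 stops.
Only Harbor contains M1, so Harbor is forced; the remaining 11 stops need at least 3 more bus lines (each remaining bus line adds at most 5) — so at least 4 bus lines are needed, and 4 is optimal.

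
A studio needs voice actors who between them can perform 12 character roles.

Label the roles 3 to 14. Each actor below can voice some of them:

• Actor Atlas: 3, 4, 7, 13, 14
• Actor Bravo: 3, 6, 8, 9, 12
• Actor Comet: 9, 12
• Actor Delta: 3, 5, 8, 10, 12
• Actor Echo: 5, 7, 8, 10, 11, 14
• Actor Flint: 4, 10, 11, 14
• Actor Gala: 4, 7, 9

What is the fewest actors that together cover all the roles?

Take {Atlas, Bravo, Echo}. Their union is {3, 4, 5, 6, 7, 8, 9, 10, 11, 12, 13, 14}, which is all 12 roles.
Only Bravo contains 6, so Bravo is forced; the remaining 7 roles need at least 2 more actors (each remaining actor adds at most 5) — so at least 3 actors are needed, and 3 is optimal.

3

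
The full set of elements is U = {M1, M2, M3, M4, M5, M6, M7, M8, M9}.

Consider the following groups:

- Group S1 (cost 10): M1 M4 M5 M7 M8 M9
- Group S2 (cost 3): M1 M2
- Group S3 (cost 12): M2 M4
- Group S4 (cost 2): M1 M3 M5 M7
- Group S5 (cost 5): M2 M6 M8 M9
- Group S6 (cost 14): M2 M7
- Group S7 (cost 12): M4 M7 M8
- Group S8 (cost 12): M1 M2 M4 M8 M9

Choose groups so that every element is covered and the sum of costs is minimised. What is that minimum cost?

17

S1, S4, S5 together cover every element (S1 ∪ S4 ∪ S5 = {M1, M2, M3, M4, M5, M6, M7, M8, M9}); total cost 10 + 2 + 5 = 17.
No covering selection has total cost below 17.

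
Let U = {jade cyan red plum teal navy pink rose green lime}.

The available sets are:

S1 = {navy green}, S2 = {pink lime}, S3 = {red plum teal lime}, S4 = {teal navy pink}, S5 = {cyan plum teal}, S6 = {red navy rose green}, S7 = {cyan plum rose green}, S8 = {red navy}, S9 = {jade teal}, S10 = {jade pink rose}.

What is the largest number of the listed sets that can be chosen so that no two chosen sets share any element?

4

S2, S7, S8, S9 are pairwise disjoint (S2={pink,lime}; S7={cyan,plum,rose,green}; S8={red,navy}; S9={jade,teal}).
Every remaining set overlaps one of these, and no 5 of the listed sets are pairwise disjoint, so 4 is the maximum.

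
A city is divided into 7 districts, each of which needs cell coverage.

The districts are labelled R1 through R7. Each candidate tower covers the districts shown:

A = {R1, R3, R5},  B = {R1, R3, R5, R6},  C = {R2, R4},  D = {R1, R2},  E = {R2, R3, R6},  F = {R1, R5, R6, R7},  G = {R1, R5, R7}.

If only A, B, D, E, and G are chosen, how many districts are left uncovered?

Union of A, B, D, E, G = {R1, R2, R3, R5, R6, R7}.
Not covered: R4 — 1 district.

1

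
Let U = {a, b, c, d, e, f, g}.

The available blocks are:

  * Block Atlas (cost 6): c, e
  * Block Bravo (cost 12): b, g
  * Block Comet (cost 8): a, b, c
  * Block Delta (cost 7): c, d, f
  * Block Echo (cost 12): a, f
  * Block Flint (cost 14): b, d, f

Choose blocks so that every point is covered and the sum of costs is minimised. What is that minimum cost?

33

Atlas, Bravo, Comet, Delta together cover every point (Atlas ∪ Bravo ∪ Comet ∪ Delta = {a, b, c, d, e, f, g}); total cost 6 + 12 + 8 + 7 = 33.
No covering selection has total cost below 33.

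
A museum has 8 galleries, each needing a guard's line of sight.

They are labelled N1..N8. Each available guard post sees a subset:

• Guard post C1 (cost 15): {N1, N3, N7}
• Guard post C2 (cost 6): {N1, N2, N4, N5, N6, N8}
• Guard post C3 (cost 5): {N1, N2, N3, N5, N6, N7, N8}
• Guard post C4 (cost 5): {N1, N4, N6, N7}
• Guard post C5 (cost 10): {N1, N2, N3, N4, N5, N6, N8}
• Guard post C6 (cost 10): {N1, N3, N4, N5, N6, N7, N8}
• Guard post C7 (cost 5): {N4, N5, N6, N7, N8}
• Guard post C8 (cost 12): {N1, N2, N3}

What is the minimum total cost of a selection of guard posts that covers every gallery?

10

C3, C7 together cover every gallery (C3 ∪ C7 = {N1, N2, N3, N4, N5, N6, N7, N8}); total cost 5 + 5 = 10.
No covering selection has total cost below 10.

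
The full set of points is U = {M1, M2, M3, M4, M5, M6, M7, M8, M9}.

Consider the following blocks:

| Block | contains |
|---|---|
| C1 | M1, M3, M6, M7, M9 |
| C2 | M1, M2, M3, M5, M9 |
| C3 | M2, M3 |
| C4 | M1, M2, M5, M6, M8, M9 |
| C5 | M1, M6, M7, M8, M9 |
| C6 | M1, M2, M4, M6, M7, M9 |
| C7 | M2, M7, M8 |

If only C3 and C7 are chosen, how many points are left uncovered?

5

Union of C3, C7 = {M2, M3, M7, M8}.
Not covered: M1, M4, M5, M6, M9 — 5 points.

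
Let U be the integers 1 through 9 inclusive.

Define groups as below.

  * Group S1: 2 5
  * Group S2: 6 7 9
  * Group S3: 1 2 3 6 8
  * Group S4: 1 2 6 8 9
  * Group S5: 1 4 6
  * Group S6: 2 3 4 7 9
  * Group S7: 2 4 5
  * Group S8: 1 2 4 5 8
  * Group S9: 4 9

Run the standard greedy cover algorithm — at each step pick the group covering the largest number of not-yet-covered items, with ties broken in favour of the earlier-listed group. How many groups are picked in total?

3

Greedy: pick S3 (covers 5 new) → pick S6 (covers 3 new) → pick S1 (covers 1 new). Total picks: 3.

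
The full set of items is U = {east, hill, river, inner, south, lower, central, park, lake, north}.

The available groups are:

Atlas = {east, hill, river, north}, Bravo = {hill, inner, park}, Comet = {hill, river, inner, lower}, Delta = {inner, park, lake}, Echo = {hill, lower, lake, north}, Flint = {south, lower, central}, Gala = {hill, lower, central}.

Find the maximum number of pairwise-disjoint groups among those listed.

3

Atlas, Delta, Flint are pairwise disjoint (Atlas={east,hill,river,north}; Delta={inner,park,lake}; Flint={south,lower,central}).
Every remaining group overlaps one of these, and no 4 of the listed groups are pairwise disjoint, so 3 is the maximum.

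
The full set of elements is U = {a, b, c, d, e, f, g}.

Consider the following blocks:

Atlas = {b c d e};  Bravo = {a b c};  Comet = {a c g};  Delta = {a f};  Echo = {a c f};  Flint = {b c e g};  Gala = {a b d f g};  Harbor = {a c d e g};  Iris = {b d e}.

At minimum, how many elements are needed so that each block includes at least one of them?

The 2 elements {a, b} hit every block.
The blocks Delta, Flint are pairwise disjoint, so any hitting set needs a separate element for each — at least 2. Hence 2 is optimal.

2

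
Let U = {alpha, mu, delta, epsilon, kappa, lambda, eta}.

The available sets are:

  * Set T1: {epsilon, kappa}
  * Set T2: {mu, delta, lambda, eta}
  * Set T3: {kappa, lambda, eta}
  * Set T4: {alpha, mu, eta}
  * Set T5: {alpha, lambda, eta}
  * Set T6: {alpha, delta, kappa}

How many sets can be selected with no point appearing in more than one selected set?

T1, T2 are pairwise disjoint (T1={epsilon,kappa}; T2={mu,delta,lambda,eta}).
Every remaining set overlaps one of these, and no 3 of the listed sets are pairwise disjoint, so 2 is the maximum.

2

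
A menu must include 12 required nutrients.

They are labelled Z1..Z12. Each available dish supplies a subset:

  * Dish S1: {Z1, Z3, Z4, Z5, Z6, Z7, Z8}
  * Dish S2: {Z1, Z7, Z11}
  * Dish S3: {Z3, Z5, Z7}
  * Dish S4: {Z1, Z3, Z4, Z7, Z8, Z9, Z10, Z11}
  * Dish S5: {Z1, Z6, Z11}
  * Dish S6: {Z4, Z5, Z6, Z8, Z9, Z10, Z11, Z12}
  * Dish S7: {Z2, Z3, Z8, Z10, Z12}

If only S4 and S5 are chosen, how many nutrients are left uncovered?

3

Union of S4, S5 = {Z1, Z3, Z4, Z6, Z7, Z8, Z9, Z10, Z11}.
Not covered: Z2, Z5, Z12 — 3 nutrients.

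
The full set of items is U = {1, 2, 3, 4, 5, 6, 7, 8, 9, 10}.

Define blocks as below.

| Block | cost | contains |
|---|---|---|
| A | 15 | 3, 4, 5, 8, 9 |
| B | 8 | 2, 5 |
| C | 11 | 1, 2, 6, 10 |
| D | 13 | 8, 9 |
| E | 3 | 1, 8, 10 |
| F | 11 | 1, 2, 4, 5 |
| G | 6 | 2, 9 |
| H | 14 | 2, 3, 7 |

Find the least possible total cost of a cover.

A, C, H together cover every item (A ∪ C ∪ H = {1, 2, 3, 4, 5, 6, 7, 8, 9, 10}); total cost 15 + 11 + 14 = 40.
The greedy pick E, G, A, C, H costs 49; no covering selection beats 40.

40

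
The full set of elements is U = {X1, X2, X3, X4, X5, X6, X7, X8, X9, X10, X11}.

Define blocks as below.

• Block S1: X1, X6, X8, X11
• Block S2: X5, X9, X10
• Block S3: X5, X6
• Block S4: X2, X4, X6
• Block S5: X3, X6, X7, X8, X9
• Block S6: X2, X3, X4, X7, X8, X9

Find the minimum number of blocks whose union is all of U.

Take {S1, S2, S6}. Their union is {X1, X2, X3, X4, X5, X6, X7, X8, X9, X10, X11}, which is all 11 elements.
Only S1 contains X1, so S1 is forced; the remaining 7 elements need at least 2 more blocks (each remaining block adds at most 5) — so at least 3 blocks are needed, and 3 is optimal.

3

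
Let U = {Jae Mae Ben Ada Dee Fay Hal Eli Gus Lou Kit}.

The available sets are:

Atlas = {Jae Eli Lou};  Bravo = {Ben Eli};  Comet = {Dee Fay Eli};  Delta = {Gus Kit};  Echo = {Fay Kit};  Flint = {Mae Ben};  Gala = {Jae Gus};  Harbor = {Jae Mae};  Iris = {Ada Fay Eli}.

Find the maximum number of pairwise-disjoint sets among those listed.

3

Comet, Delta, Harbor are pairwise disjoint (Comet={Dee,Fay,Eli}; Delta={Gus,Kit}; Harbor={Jae,Mae}).
Every remaining set overlaps one of these, and no 4 of the listed sets are pairwise disjoint, so 3 is the maximum.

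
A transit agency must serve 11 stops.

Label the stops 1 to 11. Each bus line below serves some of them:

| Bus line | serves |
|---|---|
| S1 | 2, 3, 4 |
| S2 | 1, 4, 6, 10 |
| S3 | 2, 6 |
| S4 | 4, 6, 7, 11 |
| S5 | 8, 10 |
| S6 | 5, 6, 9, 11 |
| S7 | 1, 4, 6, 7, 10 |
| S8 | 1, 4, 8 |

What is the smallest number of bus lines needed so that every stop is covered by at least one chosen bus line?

Take {S1, S6, S7, S8}. Their union is {1, 2, 3, 4, 5, 6, 7, 8, 9, 10, 11}, which is all 11 stops.
No 3 of the 8 bus lines cover everything (all 56 combinations miss at least one stop), so 4 is optimal.

4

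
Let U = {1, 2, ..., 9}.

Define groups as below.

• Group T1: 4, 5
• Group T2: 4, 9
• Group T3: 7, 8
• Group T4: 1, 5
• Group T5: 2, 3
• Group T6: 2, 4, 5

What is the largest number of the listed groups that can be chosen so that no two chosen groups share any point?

T2, T3, T4, T5 are pairwise disjoint (T2={4,9}; T3={7,8}; T4={1,5}; T5={2,3}).
Every remaining group overlaps one of these, and no 5 of the listed groups are pairwise disjoint, so 4 is the maximum.

4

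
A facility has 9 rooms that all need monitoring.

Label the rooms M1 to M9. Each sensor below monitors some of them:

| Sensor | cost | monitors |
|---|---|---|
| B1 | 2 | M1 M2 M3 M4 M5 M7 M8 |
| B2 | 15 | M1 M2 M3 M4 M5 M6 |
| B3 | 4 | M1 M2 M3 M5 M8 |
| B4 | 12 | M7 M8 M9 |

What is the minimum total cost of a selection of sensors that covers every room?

27

B2, B4 together cover every room (B2 ∪ B4 = {M1, M2, M3, M4, M5, M6, M7, M8, M9}); total cost 15 + 12 = 27.
The greedy pick B1, B4, B2 costs 29; no covering selection beats 27.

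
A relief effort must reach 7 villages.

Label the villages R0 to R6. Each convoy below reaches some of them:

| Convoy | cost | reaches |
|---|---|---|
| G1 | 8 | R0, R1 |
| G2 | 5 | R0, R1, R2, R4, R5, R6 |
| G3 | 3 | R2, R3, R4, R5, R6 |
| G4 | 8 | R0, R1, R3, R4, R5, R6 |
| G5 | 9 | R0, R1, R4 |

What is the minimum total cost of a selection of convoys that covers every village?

8

G2, G3 together cover every village (G2 ∪ G3 = {R0, R1, R2, R3, R4, R5, R6}); total cost 5 + 3 = 8.
No covering selection has total cost below 8.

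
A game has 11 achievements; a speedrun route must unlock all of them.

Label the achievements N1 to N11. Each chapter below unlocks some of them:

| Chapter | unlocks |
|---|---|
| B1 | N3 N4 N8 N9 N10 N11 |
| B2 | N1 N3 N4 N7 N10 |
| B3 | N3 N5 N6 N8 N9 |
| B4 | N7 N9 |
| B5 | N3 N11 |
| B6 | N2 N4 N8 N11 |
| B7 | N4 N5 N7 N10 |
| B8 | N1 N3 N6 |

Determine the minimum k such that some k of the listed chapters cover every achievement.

B2 and B3 and B6 together: B2 ∪ B3 ∪ B6 = {N1, N2, N3, N4, N5, N6, N7, N8, N9, N10, N11} — every achievement is covered.
Only B6 contains N2, so B6 is forced; the remaining 7 achievements need at least 2 more chapters (each remaining chapter adds at most 4) — so at least 3 chapters are needed, and 3 is optimal.

3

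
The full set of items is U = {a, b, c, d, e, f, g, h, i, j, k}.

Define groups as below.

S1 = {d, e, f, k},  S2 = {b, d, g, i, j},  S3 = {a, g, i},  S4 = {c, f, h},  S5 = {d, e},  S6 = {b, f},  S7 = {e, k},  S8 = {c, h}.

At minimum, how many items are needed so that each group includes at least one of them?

T = {c, e, f, g} meets every group (each contains at least one member of T), and |T| = 4.
The groups S3, S6, S7, S8 are pairwise disjoint, so any hitting set needs a separate item for each — at least 4. Hence 4 is optimal.

4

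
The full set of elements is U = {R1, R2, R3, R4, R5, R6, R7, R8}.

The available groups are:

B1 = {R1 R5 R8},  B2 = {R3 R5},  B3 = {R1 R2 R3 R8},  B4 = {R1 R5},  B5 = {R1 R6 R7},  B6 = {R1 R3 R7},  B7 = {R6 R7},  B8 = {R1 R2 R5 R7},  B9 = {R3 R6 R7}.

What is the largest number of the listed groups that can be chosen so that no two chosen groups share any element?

B2, B5 are pairwise disjoint (B2={R3,R5}; B5={R1,R6,R7}).
Every remaining group overlaps one of these, and no 3 of the listed groups are pairwise disjoint, so 2 is the maximum.

2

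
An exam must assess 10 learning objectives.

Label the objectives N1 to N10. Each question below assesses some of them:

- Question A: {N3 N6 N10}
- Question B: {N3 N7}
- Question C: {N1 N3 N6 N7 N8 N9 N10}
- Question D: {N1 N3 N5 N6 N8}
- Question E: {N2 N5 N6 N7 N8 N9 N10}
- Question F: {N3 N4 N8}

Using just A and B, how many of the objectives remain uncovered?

Union of A, B = {N3, N6, N7, N10}.
Not covered: N1, N2, N4, N5, N8, N9 — 6 objectives.

6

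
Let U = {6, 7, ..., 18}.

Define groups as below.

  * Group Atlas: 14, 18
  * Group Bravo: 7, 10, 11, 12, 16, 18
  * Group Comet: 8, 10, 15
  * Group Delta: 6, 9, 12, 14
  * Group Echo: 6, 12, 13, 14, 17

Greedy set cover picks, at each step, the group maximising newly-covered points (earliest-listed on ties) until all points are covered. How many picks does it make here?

Greedy: pick Bravo (covers 6 new) → pick Echo (covers 4 new) → pick Comet (covers 2 new) → pick Delta (covers 1 new). Total picks: 4.

4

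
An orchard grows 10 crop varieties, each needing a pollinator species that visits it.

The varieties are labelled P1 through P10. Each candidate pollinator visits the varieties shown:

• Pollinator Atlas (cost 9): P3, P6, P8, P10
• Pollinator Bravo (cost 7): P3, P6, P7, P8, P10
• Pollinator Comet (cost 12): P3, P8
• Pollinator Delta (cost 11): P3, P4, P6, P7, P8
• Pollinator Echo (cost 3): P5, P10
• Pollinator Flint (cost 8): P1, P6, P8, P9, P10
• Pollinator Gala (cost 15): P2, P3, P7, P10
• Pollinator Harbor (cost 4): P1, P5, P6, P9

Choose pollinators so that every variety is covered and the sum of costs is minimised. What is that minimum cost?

Delta, Gala, Harbor together cover every variety (Delta ∪ Gala ∪ Harbor = {P1, P2, P3, P4, P5, P6, P7, P8, P9, P10}); total cost 11 + 15 + 4 = 30.
The greedy pick Harbor, Bravo, Delta, Gala costs 37; no covering selection beats 30.

30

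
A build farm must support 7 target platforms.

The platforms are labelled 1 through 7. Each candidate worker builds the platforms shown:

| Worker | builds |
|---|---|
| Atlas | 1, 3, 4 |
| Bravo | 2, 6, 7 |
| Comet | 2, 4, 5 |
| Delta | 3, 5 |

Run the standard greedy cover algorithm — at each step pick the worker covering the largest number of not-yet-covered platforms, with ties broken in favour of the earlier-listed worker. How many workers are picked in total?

Greedy: pick Atlas (covers 3 new) → pick Bravo (covers 3 new) → pick Comet (covers 1 new). Total picks: 3.

3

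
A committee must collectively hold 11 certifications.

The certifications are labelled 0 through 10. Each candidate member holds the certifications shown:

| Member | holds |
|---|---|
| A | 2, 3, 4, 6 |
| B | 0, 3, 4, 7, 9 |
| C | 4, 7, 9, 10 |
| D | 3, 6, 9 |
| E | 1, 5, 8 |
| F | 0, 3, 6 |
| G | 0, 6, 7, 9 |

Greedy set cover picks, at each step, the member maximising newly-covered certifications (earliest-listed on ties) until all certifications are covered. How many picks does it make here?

4

Greedy: pick B (covers 5 new) → pick E (covers 3 new) → pick A (covers 2 new) → pick C (covers 1 new). Total picks: 4.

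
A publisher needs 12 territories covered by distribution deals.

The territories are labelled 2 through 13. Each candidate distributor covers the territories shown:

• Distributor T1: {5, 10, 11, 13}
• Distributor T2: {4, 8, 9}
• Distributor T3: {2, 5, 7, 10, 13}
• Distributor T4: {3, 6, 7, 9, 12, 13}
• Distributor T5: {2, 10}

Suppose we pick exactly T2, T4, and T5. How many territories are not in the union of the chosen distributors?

Union of T2, T4, T5 = {2, 3, 4, 6, 7, 8, 9, 10, 12, 13}.
Not covered: 5, 11 — 2 territories.

2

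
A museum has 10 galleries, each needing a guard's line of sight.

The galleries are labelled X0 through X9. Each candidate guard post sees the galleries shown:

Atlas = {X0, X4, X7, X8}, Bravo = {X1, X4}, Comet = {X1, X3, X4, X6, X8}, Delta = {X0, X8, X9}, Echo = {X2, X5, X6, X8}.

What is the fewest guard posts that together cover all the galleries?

4

Atlas and Comet and Delta and Echo together: Atlas ∪ Comet ∪ Delta ∪ Echo = {X0, X1, X2, X3, X4, X5, X6, X7, X8, X9} — every gallery is covered.
Only Comet contains X3, so Comet is forced; the remaining 5 galleries need at least 3 more guard posts (each remaining guard post adds at most 2) — so at least 4 guard posts are needed, and 4 is optimal.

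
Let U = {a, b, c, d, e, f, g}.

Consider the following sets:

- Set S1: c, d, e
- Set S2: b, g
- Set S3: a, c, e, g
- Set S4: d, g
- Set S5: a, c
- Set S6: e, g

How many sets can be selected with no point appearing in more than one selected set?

S5, S6 are pairwise disjoint (S5={a,c}; S6={e,g}).
Every remaining set overlaps one of these, and no 3 of the listed sets are pairwise disjoint, so 2 is the maximum.

2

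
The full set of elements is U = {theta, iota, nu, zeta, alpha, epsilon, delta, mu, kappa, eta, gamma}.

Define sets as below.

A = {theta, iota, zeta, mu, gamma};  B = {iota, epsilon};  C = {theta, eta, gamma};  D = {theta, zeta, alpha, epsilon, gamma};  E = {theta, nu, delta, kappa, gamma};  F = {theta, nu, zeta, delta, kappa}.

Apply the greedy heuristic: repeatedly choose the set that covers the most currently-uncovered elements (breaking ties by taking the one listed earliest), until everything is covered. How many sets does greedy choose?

4

Greedy: pick A (covers 5 new) → pick E (covers 3 new) → pick D (covers 2 new) → pick C (covers 1 new). Total picks: 4.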